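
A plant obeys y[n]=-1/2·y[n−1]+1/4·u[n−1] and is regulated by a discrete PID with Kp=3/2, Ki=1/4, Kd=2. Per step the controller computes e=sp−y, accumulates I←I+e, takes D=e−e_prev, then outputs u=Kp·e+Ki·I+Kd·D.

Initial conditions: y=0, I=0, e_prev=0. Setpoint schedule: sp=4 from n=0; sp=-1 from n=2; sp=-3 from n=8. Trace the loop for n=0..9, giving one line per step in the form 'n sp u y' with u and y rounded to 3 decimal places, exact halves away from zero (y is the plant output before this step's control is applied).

0 4 15.000 0.000
1 4 -6.063 3.750
2 -1 9.527 -3.391
3 -1 -22.160 4.077
4 -1 35.215 -7.579
5 -1 -62.096 12.593
6 -1 103.901 -21.821
7 -1 -179.869 36.885
8 -3 296.680 -63.410
9 -3 -519.628 105.875

(exact arithmetic carried between steps; '≈' marks a value shown rounded to 6 d.p. or computed from one; I and e_prev carry over from the previous line; the table rounds u and y to 3 d.p., halves away from zero)
n=0: y=0, sp=4, e=sp−y=4; I=4, D=e−e_prev=4; u=3/2·4+1/4·4+2·4=15; next y=-1/2·0+1/4·15=3.75
n=1: y=3.75, sp=4, e=sp−y=0.25; I=4.25, D=e−e_prev=-3.75; u=3/2·0.25+1/4·4.25+2·(-3.75)=-6.0625; next y=-1/2·3.75+1/4·(-6.0625)=-3.390625
n=2: y=-3.390625, sp=-1, e=sp−y=2.390625; I=6.640625, D=e−e_prev=2.140625; u=3/2·2.390625+1/4·6.640625+2·2.140625≈9.527344; next y=-1/2·(-3.390625)+1/4·9.527344≈4.077148
n=3: y≈4.077148, sp=-1, e=sp−y≈-5.077148; I≈1.563477, D=e−e_prev≈-7.467773; u=3/2·(-5.077148)+1/4·1.563477+2·(-7.467773)≈-22.160400; next y=-1/2·4.077148+1/4·(-22.160400)≈-7.578674
n=4: y≈-7.578674, sp=-1, e=sp−y≈6.578674; I≈8.142151, D=e−e_prev≈11.655823; u=3/2·6.578674+1/4·8.142151+2·11.655823≈35.215195; next y=-1/2·(-7.578674)+1/4·35.215195≈12.593136
n=5: y≈12.593136, sp=-1, e=sp−y≈-13.593136; I≈-5.450985, D=e−e_prev≈-20.171810; u=3/2·(-13.593136)+1/4·(-5.450985)+2·(-20.171810)≈-62.096070; next y=-1/2·12.593136+1/4·(-62.096070)≈-21.820585
n=6: y≈-21.820585, sp=-1, e=sp−y≈20.820585; I≈15.369601, D=e−e_prev≈34.413721; u=3/2·20.820585+1/4·15.369601+2·34.413721≈103.900721; next y=-1/2·(-21.820585)+1/4·103.900721≈36.885473
n=7: y≈36.885473, sp=-1, e=sp−y≈-37.885473; I≈-22.515872, D=e−e_prev≈-58.706058; u=3/2·(-37.885473)+1/4·(-22.515872)+2·(-58.706058)≈-179.869295; next y=-1/2·36.885473+1/4·(-179.869295)≈-63.410060
n=8: y≈-63.410060, sp=-3, e=sp−y≈60.410060; I≈37.894188, D=e−e_prev≈98.295533; u=3/2·60.410060+1/4·37.894188+2·98.295533≈296.679703; next y=-1/2·(-63.410060)+1/4·296.679703≈105.874956
n=9: y≈105.874956, sp=-3, e=sp−y≈-108.874956; I≈-70.980768, D=e−e_prev≈-169.285016; u=3/2·(-108.874956)+1/4·(-70.980768)+2·(-169.285016)≈-519.627658; next y=-1/2·105.874956+1/4·(-519.627658)≈-182.844392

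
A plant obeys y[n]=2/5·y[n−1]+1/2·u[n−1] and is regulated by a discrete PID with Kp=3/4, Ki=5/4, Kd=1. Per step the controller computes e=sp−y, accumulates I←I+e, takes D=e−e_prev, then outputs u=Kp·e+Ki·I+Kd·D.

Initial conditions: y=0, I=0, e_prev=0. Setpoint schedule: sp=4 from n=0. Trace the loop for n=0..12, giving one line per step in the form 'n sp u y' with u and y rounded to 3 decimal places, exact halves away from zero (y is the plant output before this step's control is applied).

(exact arithmetic carried between steps; '≈' marks a value shown rounded to 6 d.p. or computed from one; I and e_prev carry over from the previous line; the table rounds u and y to 3 d.p., halves away from zero)
n=0: y=0, sp=4, e=sp−y=4; I=4, D=e−e_prev=4; u=3/4·4+5/4·4+1·4=12; next y=2/5·0+1/2·12=6
n=1: y=6, sp=4, e=sp−y=-2; I=2, D=e−e_prev=-6; u=3/4·(-2)+5/4·2+1·(-6)=-5; next y=2/5·6+1/2·(-5)=-0.1
n=2: y=-0.1, sp=4, e=sp−y=4.1; I=6.1, D=e−e_prev=6.1; u=3/4·4.1+5/4·6.1+1·6.1=16.8; next y=2/5·(-0.1)+1/2·16.8=8.36
n=3: y=8.36, sp=4, e=sp−y=-4.36; I=1.74, D=e−e_prev=-8.46; u=3/4·(-4.36)+5/4·1.74+1·(-8.46)=-9.555; next y=2/5·8.36+1/2·(-9.555)=-1.4335
n=4: y=-1.4335, sp=4, e=sp−y=5.4335; I=7.1735, D=e−e_prev=9.7935; u=3/4·5.4335+5/4·7.1735+1·9.7935=22.8355; next y=2/5·(-1.4335)+1/2·22.8355=10.84435
n=5: y=10.84435, sp=4, e=sp−y=-6.84435; I=0.32915, D=e−e_prev=-12.27785; u=3/4·(-6.84435)+5/4·0.32915+1·(-12.27785)=-16.999675; next y=2/5·10.84435+1/2·(-16.999675)≈-4.162098
n=6: y≈-4.162098, sp=4, e=sp−y≈8.162098; I≈8.491248, D=e−e_prev≈15.006448; u=3/4·8.162098+5/4·8.491248+1·15.006448≈31.74208; next y=2/5·(-4.162098)+1/2·31.74208≈14.206201
n=7: y=14.206201, sp=4, e=sp−y=-10.206201; I≈-1.714954, D=e−e_prev≈-18.368299; u=3/4·(-10.206201)+5/4·(-1.714954)+1·(-18.368299)≈-28.166641; next y=2/5·14.206201+1/2·(-28.166641)≈-8.400840
n=8: y≈-8.400840, sp=4, e=sp−y≈12.400840; I≈10.685887, D=e−e_prev≈22.607041; u=3/4·12.400840+5/4·10.685887+1·22.607041≈45.265030; next y=2/5·(-8.400840)+1/2·45.265030≈19.272179
n=9: y≈19.272179, sp=4, e=sp−y≈-15.272179; I≈-4.586292, D=e−e_prev≈-27.673019; u=3/4·(-15.272179)+5/4·(-4.586292)+1·(-27.673019)≈-44.860018; next y=2/5·19.272179+1/2·(-44.860018)≈-14.721138
n=10: y≈-14.721138, sp=4, e=sp−y≈18.721138; I≈14.134845, D=e−e_prev≈33.993316; u=3/4·18.721138+5/4·14.134845+1·33.993316≈65.702726; next y=2/5·(-14.721138)+1/2·65.702726≈26.962908
n=11: y≈26.962908, sp=4, e=sp−y≈-22.962908; I≈-8.828063, D=e−e_prev≈-41.684046; u=3/4·(-22.962908)+5/4·(-8.828063)+1·(-41.684046)≈-69.941305; next y=2/5·26.962908+1/2·(-69.941305)≈-24.185489
n=12: y≈-24.185489, sp=4, e=sp−y≈28.185489; I≈19.357427, D=e−e_prev≈51.148397; u=3/4·28.185489+5/4·19.357427+1·51.148397≈96.484298; next y=2/5·(-24.185489)+1/2·96.484298≈38.567953

0 4 12.000 0.000
1 4 -5.000 6.000
2 4 16.800 -0.100
3 4 -9.555 8.360
4 4 22.836 -1.434
5 4 -17.000 10.844
6 4 31.742 -4.162
7 4 -28.167 14.206
8 4 45.265 -8.401
9 4 -44.860 19.272
10 4 65.703 -14.721
11 4 -69.941 26.963
12 4 96.484 -24.185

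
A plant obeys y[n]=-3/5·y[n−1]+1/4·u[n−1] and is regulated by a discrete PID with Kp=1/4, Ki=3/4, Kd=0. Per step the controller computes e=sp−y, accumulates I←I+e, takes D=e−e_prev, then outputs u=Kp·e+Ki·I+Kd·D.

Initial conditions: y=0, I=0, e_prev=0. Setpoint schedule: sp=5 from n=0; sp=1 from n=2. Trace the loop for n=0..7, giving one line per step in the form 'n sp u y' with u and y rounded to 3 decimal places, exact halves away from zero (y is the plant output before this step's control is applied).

0 5 5.000 0.000
1 5 7.500 1.250
2 1 6.438 1.125
3 1 6.534 0.934
4 1 6.445 1.073
5 1 6.496 0.967
6 1 6.444 1.043
7 1 6.470 0.985

(exact arithmetic carried between steps; '≈' marks a value shown rounded to 6 d.p. or computed from one; I and e_prev carry over from the previous line; the table rounds u and y to 3 d.p., halves away from zero)
n=0: y=0, sp=5, e=sp−y=5; I=5, D=e−e_prev=5; u=1/4·5+3/4·5+0·5=5; next y=-3/5·0+1/4·5=1.25
n=1: y=1.25, sp=5, e=sp−y=3.75; I=8.75, D=e−e_prev=-1.25; u=1/4·3.75+3/4·8.75+0·(-1.25)=7.5; next y=-3/5·1.25+1/4·7.5=1.125
n=2: y=1.125, sp=1, e=sp−y=-0.125; I=8.625, D=e−e_prev=-3.875; u=1/4·(-0.125)+3/4·8.625+0·(-3.875)=6.4375; next y=-3/5·1.125+1/4·6.4375=0.934375
n=3: y=0.934375, sp=1, e=sp−y=0.065625; I=8.690625, D=e−e_prev=0.190625; u=1/4·0.065625+3/4·8.690625+0·0.190625=6.534375; next y=-3/5·0.934375+1/4·6.534375≈1.072969
n=4: y≈1.072969, sp=1, e=sp−y≈-0.072969; I≈8.617656, D=e−e_prev≈-0.138594; u=1/4·(-0.072969)+3/4·8.617656+0·(-0.138594)≈6.445; next y=-3/5·1.072969+1/4·6.445≈0.967469
n=5: y≈0.967469, sp=1, e=sp−y≈0.032531; I≈8.650188, D=e−e_prev≈0.1055; u=1/4·0.032531+3/4·8.650188+0·0.1055≈6.495773; next y=-3/5·0.967469+1/4·6.495773≈1.043462
n=6: y≈1.043462, sp=1, e=sp−y≈-0.043462; I≈8.606725, D=e−e_prev≈-0.075993; u=1/4·(-0.043462)+3/4·8.606725+0·(-0.075993)≈6.444179; next y=-3/5·1.043462+1/4·6.444179≈0.984967
n=7: y≈0.984967, sp=1, e=sp−y≈0.015033; I≈8.621758, D=e−e_prev≈0.058495; u=1/4·0.015033+3/4·8.621758+0·0.058495≈6.470077; next y=-3/5·0.984967+1/4·6.470077≈1.026539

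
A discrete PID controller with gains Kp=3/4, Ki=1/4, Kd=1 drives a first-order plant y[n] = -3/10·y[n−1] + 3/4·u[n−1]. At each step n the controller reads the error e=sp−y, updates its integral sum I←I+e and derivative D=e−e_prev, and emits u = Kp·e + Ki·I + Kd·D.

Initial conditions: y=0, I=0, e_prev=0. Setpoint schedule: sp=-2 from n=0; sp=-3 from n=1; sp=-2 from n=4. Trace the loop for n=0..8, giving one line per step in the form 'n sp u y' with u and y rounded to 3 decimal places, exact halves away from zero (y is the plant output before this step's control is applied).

(exact arithmetic carried between steps; '≈' marks a value shown rounded to 6 d.p. or computed from one; I and e_prev carry over from the previous line; the table rounds u and y to 3 d.p., halves away from zero)
n=0: y=0, sp=-2, e=sp−y=-2; I=-2, D=e−e_prev=-2; u=3/4·(-2)+1/4·(-2)+1·(-2)=-4; next y=-3/10·0+3/4·(-4)=-3
n=1: y=-3, sp=-3, e=sp−y=0; I=-2, D=e−e_prev=2; u=3/4·0+1/4·(-2)+1·2=1.5; next y=-3/10·(-3)+3/4·1.5=2.025
n=2: y=2.025, sp=-3, e=sp−y=-5.025; I=-7.025, D=e−e_prev=-5.025; u=3/4·(-5.025)+1/4·(-7.025)+1·(-5.025)=-10.55; next y=-3/10·2.025+3/4·(-10.55)=-8.52
n=3: y=-8.52, sp=-3, e=sp−y=5.52; I=-1.505, D=e−e_prev=10.545; u=3/4·5.52+1/4·(-1.505)+1·10.545=14.30875; next y=-3/10·(-8.52)+3/4·14.30875≈13.287563
n=4: y≈13.287563, sp=-2, e=sp−y≈-15.287563; I≈-16.792563, D=e−e_prev≈-20.807563; u=3/4·(-15.287563)+1/4·(-16.792563)+1·(-20.807563)≈-36.471375; next y=-3/10·13.287563+3/4·(-36.471375)≈-31.3398
n=5: y=-31.3398, sp=-2, e=sp−y=29.3398; I≈12.547238, D=e−e_prev≈44.627363; u=3/4·29.3398+1/4·12.547238+1·44.627363≈69.769022; next y=-3/10·(-31.3398)+3/4·69.769022≈61.728706
n=6: y≈61.728706, sp=-2, e=sp−y≈-63.728706; I≈-51.181469, D=e−e_prev≈-93.068506; u=3/4·(-63.728706)+1/4·(-51.181469)+1·(-93.068506)≈-153.660403; next y=-3/10·61.728706+3/4·(-153.660403)≈-133.763915
n=7: y≈-133.763915, sp=-2, e=sp−y≈131.763915; I≈80.582446, D=e−e_prev≈195.492621; u=3/4·131.763915+1/4·80.582446+1·195.492621≈314.461168; next y=-3/10·(-133.763915)+3/4·314.461168≈275.975050
n=8: y≈275.975050, sp=-2, e=sp−y≈-277.975050; I≈-197.392605, D=e−e_prev≈-409.738965; u=3/4·(-277.975050)+1/4·(-197.392605)+1·(-409.738965)≈-667.568404; next y=-3/10·275.975050+3/4·(-667.568404)≈-583.468818

0 -2 -4.000 0.000
1 -3 1.500 -3.000
2 -3 -10.550 2.025
3 -3 14.309 -8.520
4 -2 -36.471 13.288
5 -2 69.769 -31.340
6 -2 -153.660 61.729
7 -2 314.461 -133.764
8 -2 -667.568 275.975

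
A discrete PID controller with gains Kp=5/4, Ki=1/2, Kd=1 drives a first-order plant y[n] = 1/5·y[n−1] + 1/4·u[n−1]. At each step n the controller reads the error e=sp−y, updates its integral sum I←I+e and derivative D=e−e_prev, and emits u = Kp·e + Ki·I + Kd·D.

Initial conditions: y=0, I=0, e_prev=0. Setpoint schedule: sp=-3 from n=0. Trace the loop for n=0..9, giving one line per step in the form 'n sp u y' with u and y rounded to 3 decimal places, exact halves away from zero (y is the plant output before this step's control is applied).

0 -3 -8.250 0.000
1 -3 -1.078 -2.063
2 -3 -7.406 -0.682
3 -3 -3.593 -1.988
4 -3 -7.308 -1.296
5 -3 -5.295 -2.086
6 -3 -7.491 -1.741
7 -3 -6.455 -2.221
8 -3 -7.773 -2.058
9 -3 -7.265 -2.355

(exact arithmetic carried between steps; '≈' marks a value shown rounded to 6 d.p. or computed from one; I and e_prev carry over from the previous line; the table rounds u and y to 3 d.p., halves away from zero)
n=0: y=0, sp=-3, e=sp−y=-3; I=-3, D=e−e_prev=-3; u=5/4·(-3)+1/2·(-3)+1·(-3)=-8.25; next y=1/5·0+1/4·(-8.25)=-2.0625
n=1: y=-2.0625, sp=-3, e=sp−y=-0.9375; I=-3.9375, D=e−e_prev=2.0625; u=5/4·(-0.9375)+1/2·(-3.9375)+1·2.0625=-1.078125; next y=1/5·(-2.0625)+1/4·(-1.078125)≈-0.682031
n=2: y≈-0.682031, sp=-3, e=sp−y≈-2.317969; I≈-6.255469, D=e−e_prev≈-1.380469; u=5/4·(-2.317969)+1/2·(-6.255469)+1·(-1.380469)≈-7.405664; next y=1/5·(-0.682031)+1/4·(-7.405664)≈-1.987822
n=3: y≈-1.987822, sp=-3, e=sp−y≈-1.012178; I≈-7.267646, D=e−e_prev≈1.305791; u=5/4·(-1.012178)+1/2·(-7.267646)+1·1.305791≈-3.593254; next y=1/5·(-1.987822)+1/4·(-3.593254)≈-1.295878
n=4: y≈-1.295878, sp=-3, e=sp−y≈-1.704122; I≈-8.971768, D=e−e_prev≈-0.691944; u=5/4·(-1.704122)+1/2·(-8.971768)+1·(-0.691944)≈-7.307981; next y=1/5·(-1.295878)+1/4·(-7.307981)≈-2.086171
n=5: y≈-2.086171, sp=-3, e=sp−y≈-0.913829; I≈-9.885598, D=e−e_prev≈0.790293; u=5/4·(-0.913829)+1/2·(-9.885598)+1·0.790293≈-5.294792; next y=1/5·(-2.086171)+1/4·(-5.294792)≈-1.740932
n=6: y≈-1.740932, sp=-3, e=sp−y≈-1.259068; I≈-11.144665, D=e−e_prev≈-0.345239; u=5/4·(-1.259068)+1/2·(-11.144665)+1·(-0.345239)≈-7.491406; next y=1/5·(-1.740932)+1/4·(-7.491406)≈-2.221038
n=7: y≈-2.221038, sp=-3, e=sp−y≈-0.778962; I≈-11.923627, D=e−e_prev≈0.480106; u=5/4·(-0.778962)+1/2·(-11.923627)+1·0.480106≈-6.455411; next y=1/5·(-2.221038)+1/4·(-6.455411)≈-2.058060
n=8: y≈-2.058060, sp=-3, e=sp−y≈-0.941940; I≈-12.865567, D=e−e_prev≈-0.162978; u=5/4·(-0.941940)+1/2·(-12.865567)+1·(-0.162978)≈-7.773186; next y=1/5·(-2.058060)+1/4·(-7.773186)≈-2.354909
n=9: y≈-2.354909, sp=-3, e=sp−y≈-0.645091; I≈-13.510659, D=e−e_prev≈0.296848; u=5/4·(-0.645091)+1/2·(-13.510659)+1·0.296848≈-7.264845; next y=1/5·(-2.354909)+1/4·(-7.264845)≈-2.287193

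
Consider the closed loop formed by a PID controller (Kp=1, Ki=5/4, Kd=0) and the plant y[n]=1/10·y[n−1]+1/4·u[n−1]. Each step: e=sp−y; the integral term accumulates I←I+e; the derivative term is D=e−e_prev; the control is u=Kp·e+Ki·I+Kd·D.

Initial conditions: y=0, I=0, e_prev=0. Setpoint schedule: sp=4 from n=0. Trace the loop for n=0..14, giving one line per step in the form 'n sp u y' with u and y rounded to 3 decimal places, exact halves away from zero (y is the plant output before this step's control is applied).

0 4 9.000 0.000
1 4 8.938 2.250
2 4 10.654 2.459
3 4 11.567 2.909
4 4 12.315 3.183
5 4 12.855 3.397
6 4 13.257 3.553
7 4 13.554 3.669
8 4 13.774 3.755
9 4 13.936 3.819
10 4 14.057 3.866
11 4 14.146 3.901
12 4 14.212 3.927
13 4 14.261 3.946
14 4 14.297 3.960

(exact arithmetic carried between steps; '≈' marks a value shown rounded to 6 d.p. or computed from one; I and e_prev carry over from the previous line; the table rounds u and y to 3 d.p., halves away from zero)
n=0: y=0, sp=4, e=sp−y=4; I=4, D=e−e_prev=4; u=1·4+5/4·4+0·4=9; next y=1/10·0+1/4·9=2.25
n=1: y=2.25, sp=4, e=sp−y=1.75; I=5.75, D=e−e_prev=-2.25; u=1·1.75+5/4·5.75+0·(-2.25)=8.9375; next y=1/10·2.25+1/4·8.9375=2.459375
n=2: y=2.459375, sp=4, e=sp−y=1.540625; I=7.290625, D=e−e_prev=-0.209375; u=1·1.540625+5/4·7.290625+0·(-0.209375)≈10.653906; next y=1/10·2.459375+1/4·10.653906≈2.909414
n=3: y≈2.909414, sp=4, e=sp−y≈1.090586; I≈8.381211, D=e−e_prev≈-0.450039; u=1·1.090586+5/4·8.381211+0·(-0.450039)≈11.567100; next y=1/10·2.909414+1/4·11.567100≈3.182716
n=4: y≈3.182716, sp=4, e=sp−y≈0.817284; I≈9.198495, D=e−e_prev≈-0.273302; u=1·0.817284+5/4·9.198495+0·(-0.273302)≈12.315402; next y=1/10·3.182716+1/4·12.315402≈3.397122
n=5: y≈3.397122, sp=4, e=sp−y≈0.602878; I≈9.801373, D=e−e_prev≈-0.214406; u=1·0.602878+5/4·9.801373+0·(-0.214406)≈12.854594; next y=1/10·3.397122+1/4·12.854594≈3.553361
n=6: y≈3.553361, sp=4, e=sp−y≈0.446639; I≈10.248012, D=e−e_prev≈-0.156238; u=1·0.446639+5/4·10.248012+0·(-0.156238)≈13.256654; next y=1/10·3.553361+1/4·13.256654≈3.669500
n=7: y≈3.669500, sp=4, e=sp−y≈0.330500; I≈10.578512, D=e−e_prev≈-0.116139; u=1·0.330500+5/4·10.578512+0·(-0.116139)≈13.553641; next y=1/10·3.669500+1/4·13.553641≈3.755360
n=8: y≈3.755360, sp=4, e=sp−y≈0.244640; I≈10.823152, D=e−e_prev≈-0.085861; u=1·0.244640+5/4·10.823152+0·(-0.085861)≈13.773580; next y=1/10·3.755360+1/4·13.773580≈3.818931
n=9: y≈3.818931, sp=4, e=sp−y≈0.181069; I≈11.004221, D=e−e_prev≈-0.063571; u=1·0.181069+5/4·11.004221+0·(-0.063571)≈13.936345; next y=1/10·3.818931+1/4·13.936345≈3.865979
n=10: y≈3.865979, sp=4, e=sp−y≈0.134021; I≈11.138242, D=e−e_prev≈-0.047048; u=1·0.134021+5/4·11.138242+0·(-0.047048)≈14.056823; next y=1/10·3.865979+1/4·14.056823≈3.900804
n=11: y≈3.900804, sp=4, e=sp−y≈0.099196; I≈11.237438, D=e−e_prev≈-0.034824; u=1·0.099196+5/4·11.237438+0·(-0.034824)≈14.145994; next y=1/10·3.900804+1/4·14.145994≈3.926579
n=12: y≈3.926579, sp=4, e=sp−y≈0.073421; I≈11.310859, D=e−e_prev≈-0.025775; u=1·0.073421+5/4·11.310859+0·(-0.025775)≈14.211995; next y=1/10·3.926579+1/4·14.211995≈3.945657
n=13: y≈3.945657, sp=4, e=sp−y≈0.054343; I≈11.365203, D=e−e_prev≈-0.019078; u=1·0.054343+5/4·11.365203+0·(-0.019078)≈14.260846; next y=1/10·3.945657+1/4·14.260846≈3.959777
n=14: y≈3.959777, sp=4, e=sp−y≈0.040223; I≈11.405425, D=e−e_prev≈-0.014121; u=1·0.040223+5/4·11.405425+0·(-0.014121)≈14.297004; next y=1/10·3.959777+1/4·14.297004≈3.970229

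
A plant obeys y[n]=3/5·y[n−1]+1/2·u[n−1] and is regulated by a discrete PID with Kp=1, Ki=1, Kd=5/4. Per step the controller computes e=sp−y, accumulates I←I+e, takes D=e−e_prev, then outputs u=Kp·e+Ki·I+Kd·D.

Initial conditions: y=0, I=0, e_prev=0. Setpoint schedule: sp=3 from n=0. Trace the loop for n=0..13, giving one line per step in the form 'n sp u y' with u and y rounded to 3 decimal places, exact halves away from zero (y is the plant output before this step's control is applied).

0 3 9.750 0.000
1 3 -6.844 4.875
2 3 14.834 -0.497
3 3 -13.135 7.119
4 3 22.864 -2.296
5 3 -23.748 10.054
6 3 36.297 -5.841
7 3 -41.308 14.644
8 3 58.817 -11.868
9 3 -70.460 22.288
10 3 96.418 -21.857
11 3 -118.999 35.095
12 3 159.093 -38.443
13 3 -199.888 56.481

(exact arithmetic carried between steps; '≈' marks a value shown rounded to 6 d.p. or computed from one; I and e_prev carry over from the previous line; the table rounds u and y to 3 d.p., halves away from zero)
n=0: y=0, sp=3, e=sp−y=3; I=3, D=e−e_prev=3; u=1·3+1·3+5/4·3=9.75; next y=3/5·0+1/2·9.75=4.875
n=1: y=4.875, sp=3, e=sp−y=-1.875; I=1.125, D=e−e_prev=-4.875; u=1·(-1.875)+1·1.125+5/4·(-4.875)=-6.84375; next y=3/5·4.875+1/2·(-6.84375)=-0.496875
n=2: y=-0.496875, sp=3, e=sp−y=3.496875; I=4.621875, D=e−e_prev=5.371875; u=1·3.496875+1·4.621875+5/4·5.371875≈14.833594; next y=3/5·(-0.496875)+1/2·14.833594≈7.118672
n=3: y≈7.118672, sp=3, e=sp−y≈-4.118672; I≈0.503203, D=e−e_prev≈-7.615547; u=1·(-4.118672)+1·0.503203+5/4·(-7.615547)≈-13.134902; next y=3/5·7.118672+1/2·(-13.134902)≈-2.296248
n=4: y≈-2.296248, sp=3, e=sp−y≈5.296248; I≈5.799451, D=e−e_prev≈9.414920; u=1·5.296248+1·5.799451+5/4·9.414920≈22.864349; next y=3/5·(-2.296248)+1/2·22.864349≈10.054426
n=5: y≈10.054426, sp=3, e=sp−y≈-7.054426; I≈-1.254975, D=e−e_prev≈-12.350674; u=1·(-7.054426)+1·(-1.254975)+5/4·(-12.350674)≈-23.747743; next y=3/5·10.054426+1/2·(-23.747743)≈-5.841216
n=6: y≈-5.841216, sp=3, e=sp−y≈8.841216; I≈7.586241, D=e−e_prev≈15.895642; u=1·8.841216+1·7.586241+5/4·15.895642≈36.297009; next y=3/5·(-5.841216)+1/2·36.297009≈14.643775
n=7: y≈14.643775, sp=3, e=sp−y≈-11.643775; I≈-4.057534, D=e−e_prev≈-20.484991; u=1·(-11.643775)+1·(-4.057534)+5/4·(-20.484991)≈-41.307547; next y=3/5·14.643775+1/2·(-41.307547)≈-11.867509
n=8: y≈-11.867509, sp=3, e=sp−y≈14.867509; I≈10.809975, D=e−e_prev≈26.511284; u=1·14.867509+1·10.809975+5/4·26.511284≈58.816588; next y=3/5·(-11.867509)+1/2·58.816588≈22.287789
n=9: y≈22.287789, sp=3, e=sp−y≈-19.287789; I≈-8.477814, D=e−e_prev≈-34.155298; u=1·(-19.287789)+1·(-8.477814)+5/4·(-34.155298)≈-70.459725; next y=3/5·22.287789+1/2·(-70.459725)≈-21.857189
n=10: y≈-21.857189, sp=3, e=sp−y≈24.857189; I≈16.379375, D=e−e_prev≈44.144978; u=1·24.857189+1·16.379375+5/4·44.144978≈96.417787; next y=3/5·(-21.857189)+1/2·96.417787≈35.094580
n=11: y≈35.094580, sp=3, e=sp−y≈-32.094580; I≈-15.715205, D=e−e_prev≈-56.951769; u=1·(-32.094580)+1·(-15.715205)+5/4·(-56.951769)≈-118.999496; next y=3/5·35.094580+1/2·(-118.999496)≈-38.443000
n=12: y≈-38.443000, sp=3, e=sp−y≈41.443000; I≈25.727795, D=e−e_prev≈73.537580; u=1·41.443000+1·25.727795+5/4·73.537580≈159.092770; next y=3/5·(-38.443000)+1/2·159.092770≈56.480585
n=13: y≈56.480585, sp=3, e=sp−y≈-53.480585; I≈-27.752790, D=e−e_prev≈-94.923585; u=1·(-53.480585)+1·(-27.752790)+5/4·(-94.923585)≈-199.887856; next y=3/5·56.480585+1/2·(-199.887856)≈-66.055577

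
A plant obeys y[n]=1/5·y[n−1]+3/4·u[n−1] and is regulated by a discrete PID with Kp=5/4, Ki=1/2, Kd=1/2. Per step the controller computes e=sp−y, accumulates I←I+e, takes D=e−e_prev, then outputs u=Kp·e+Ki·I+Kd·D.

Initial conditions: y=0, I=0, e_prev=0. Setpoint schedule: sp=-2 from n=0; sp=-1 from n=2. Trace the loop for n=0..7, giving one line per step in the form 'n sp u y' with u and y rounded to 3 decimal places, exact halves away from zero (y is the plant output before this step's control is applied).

0 -2 -4.500 0.000
1 -2 3.094 -3.375
2 -1 -6.952 1.645
3 -1 8.429 -4.885
4 -1 -15.910 5.344
5 -1 22.501 -10.864
6 -1 -38.196 14.703
7 -1 57.656 -25.706

(exact arithmetic carried between steps; '≈' marks a value shown rounded to 6 d.p. or computed from one; I and e_prev carry over from the previous line; the table rounds u and y to 3 d.p., halves away from zero)
n=0: y=0, sp=-2, e=sp−y=-2; I=-2, D=e−e_prev=-2; u=5/4·(-2)+1/2·(-2)+1/2·(-2)=-4.5; next y=1/5·0+3/4·(-4.5)=-3.375
n=1: y=-3.375, sp=-2, e=sp−y=1.375; I=-0.625, D=e−e_prev=3.375; u=5/4·1.375+1/2·(-0.625)+1/2·3.375=3.09375; next y=1/5·(-3.375)+3/4·3.09375≈1.645313
n=2: y≈1.645313, sp=-1, e=sp−y≈-2.645313; I≈-3.270313, D=e−e_prev≈-4.020313; u=5/4·(-2.645313)+1/2·(-3.270313)+1/2·(-4.020313)≈-6.951953; next y=1/5·1.645313+3/4·(-6.951953)≈-4.884902
n=3: y≈-4.884902, sp=-1, e=sp−y≈3.884902; I≈0.614590, D=e−e_prev≈6.530215; u=5/4·3.884902+1/2·0.614590+1/2·6.530215≈8.428530; next y=1/5·(-4.884902)+3/4·8.428530≈5.344417
n=4: y≈5.344417, sp=-1, e=sp−y≈-6.344417; I≈-5.729827, D=e−e_prev≈-10.229320; u=5/4·(-6.344417)+1/2·(-5.729827)+1/2·(-10.229320)≈-15.910095; next y=1/5·5.344417+3/4·(-15.910095)≈-10.863688
n=5: y≈-10.863688, sp=-1, e=sp−y≈9.863688; I≈4.133860, D=e−e_prev≈16.208105; u=5/4·9.863688+1/2·4.133860+1/2·16.208105≈22.500593; next y=1/5·(-10.863688)+3/4·22.500593≈14.702707
n=6: y≈14.702707, sp=-1, e=sp−y≈-15.702707; I≈-11.568846, D=e−e_prev≈-25.566395; u=5/4·(-15.702707)+1/2·(-11.568846)+1/2·(-25.566395)≈-38.196004; next y=1/5·14.702707+3/4·(-38.196004)≈-25.706462
n=7: y≈-25.706462, sp=-1, e=sp−y≈24.706462; I≈13.137615, D=e−e_prev≈40.409169; u=5/4·24.706462+1/2·13.137615+1/2·40.409169≈57.656469; next y=1/5·(-25.706462)+3/4·57.656469≈38.101059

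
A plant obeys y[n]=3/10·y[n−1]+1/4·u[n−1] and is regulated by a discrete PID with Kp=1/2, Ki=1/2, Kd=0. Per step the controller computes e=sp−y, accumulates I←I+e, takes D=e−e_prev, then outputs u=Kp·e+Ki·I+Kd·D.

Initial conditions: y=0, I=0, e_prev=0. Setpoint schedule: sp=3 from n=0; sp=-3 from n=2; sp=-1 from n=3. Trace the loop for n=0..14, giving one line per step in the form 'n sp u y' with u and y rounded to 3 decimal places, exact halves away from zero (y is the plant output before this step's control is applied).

(exact arithmetic carried between steps; '≈' marks a value shown rounded to 6 d.p. or computed from one; I and e_prev carry over from the previous line; the table rounds u and y to 3 d.p., halves away from zero)
n=0: y=0, sp=3, e=sp−y=3; I=3, D=e−e_prev=3; u=1/2·3+1/2·3+0·3=3; next y=3/10·0+1/4·3=0.75
n=1: y=0.75, sp=3, e=sp−y=2.25; I=5.25, D=e−e_prev=-0.75; u=1/2·2.25+1/2·5.25+0·(-0.75)=3.75; next y=3/10·0.75+1/4·3.75=1.1625
n=2: y=1.1625, sp=-3, e=sp−y=-4.1625; I=1.0875, D=e−e_prev=-6.4125; u=1/2·(-4.1625)+1/2·1.0875+0·(-6.4125)=-1.5375; next y=3/10·1.1625+1/4·(-1.5375)=-0.035625
n=3: y=-0.035625, sp=-1, e=sp−y=-0.964375; I=0.123125, D=e−e_prev=3.198125; u=1/2·(-0.964375)+1/2·0.123125+0·3.198125=-0.420625; next y=3/10·(-0.035625)+1/4·(-0.420625)≈-0.115844
n=4: y≈-0.115844, sp=-1, e=sp−y≈-0.884156; I≈-0.761031, D=e−e_prev≈0.080219; u=1/2·(-0.884156)+1/2·(-0.761031)+0·0.080219≈-0.822594; next y=3/10·(-0.115844)+1/4·(-0.822594)≈-0.240402
n=5: y≈-0.240402, sp=-1, e=sp−y≈-0.759598; I≈-1.520630, D=e−e_prev≈0.124558; u=1/2·(-0.759598)+1/2·(-1.520630)+0·0.124558≈-1.140114; next y=3/10·(-0.240402)+1/4·(-1.140114)≈-0.357149
n=6: y≈-0.357149, sp=-1, e=sp−y≈-0.642851; I≈-2.163481, D=e−e_prev≈0.116747; u=1/2·(-0.642851)+1/2·(-2.163481)+0·0.116747≈-1.403166; next y=3/10·(-0.357149)+1/4·(-1.403166)≈-0.457936
n=7: y≈-0.457936, sp=-1, e=sp−y≈-0.542064; I≈-2.705545, D=e−e_prev≈0.100787; u=1/2·(-0.542064)+1/2·(-2.705545)+0·0.100787≈-1.623804; next y=3/10·(-0.457936)+1/4·(-1.623804)≈-0.543332
n=8: y≈-0.543332, sp=-1, e=sp−y≈-0.456668; I≈-3.162213, D=e−e_prev≈0.085396; u=1/2·(-0.456668)+1/2·(-3.162213)+0·0.085396≈-1.809440; next y=3/10·(-0.543332)+1/4·(-1.809440)≈-0.615360
n=9: y≈-0.615360, sp=-1, e=sp−y≈-0.384640; I≈-3.546853, D=e−e_prev≈0.072028; u=1/2·(-0.384640)+1/2·(-3.546853)+0·0.072028≈-1.965747; next y=3/10·(-0.615360)+1/4·(-1.965747)≈-0.676045
n=10: y≈-0.676045, sp=-1, e=sp−y≈-0.323955; I≈-3.870808, D=e−e_prev≈0.060685; u=1/2·(-0.323955)+1/2·(-3.870808)+0·0.060685≈-2.097382; next y=3/10·(-0.676045)+1/4·(-2.097382)≈-0.727159
n=11: y≈-0.727159, sp=-1, e=sp−y≈-0.272841; I≈-4.143650, D=e−e_prev≈0.051114; u=1/2·(-0.272841)+1/2·(-4.143650)+0·0.051114≈-2.208245; next y=3/10·(-0.727159)+1/4·(-2.208245)≈-0.770209
n=12: y≈-0.770209, sp=-1, e=sp−y≈-0.229791; I≈-4.373441, D=e−e_prev≈0.043050; u=1/2·(-0.229791)+1/2·(-4.373441)+0·0.043050≈-2.301616; next y=3/10·(-0.770209)+1/4·(-2.301616)≈-0.806467
n=13: y≈-0.806467, sp=-1, e=sp−y≈-0.193533; I≈-4.566974, D=e−e_prev≈0.036258; u=1/2·(-0.193533)+1/2·(-4.566974)+0·0.036258≈-2.380254; next y=3/10·(-0.806467)+1/4·(-2.380254)≈-0.837003
n=14: y≈-0.837003, sp=-1, e=sp−y≈-0.162997; I≈-4.729971, D=e−e_prev≈0.030537; u=1/2·(-0.162997)+1/2·(-4.729971)+0·0.030537≈-2.446484; next y=3/10·(-0.837003)+1/4·(-2.446484)≈-0.862722

0 3 3.000 0.000
1 3 3.750 0.750
2 -3 -1.538 1.163
3 -1 -0.421 -0.036
4 -1 -0.823 -0.116
5 -1 -1.140 -0.240
6 -1 -1.403 -0.357
7 -1 -1.624 -0.458
8 -1 -1.809 -0.543
9 -1 -1.966 -0.615
10 -1 -2.097 -0.676
11 -1 -2.208 -0.727
12 -1 -2.302 -0.770
13 -1 -2.380 -0.806
14 -1 -2.446 -0.837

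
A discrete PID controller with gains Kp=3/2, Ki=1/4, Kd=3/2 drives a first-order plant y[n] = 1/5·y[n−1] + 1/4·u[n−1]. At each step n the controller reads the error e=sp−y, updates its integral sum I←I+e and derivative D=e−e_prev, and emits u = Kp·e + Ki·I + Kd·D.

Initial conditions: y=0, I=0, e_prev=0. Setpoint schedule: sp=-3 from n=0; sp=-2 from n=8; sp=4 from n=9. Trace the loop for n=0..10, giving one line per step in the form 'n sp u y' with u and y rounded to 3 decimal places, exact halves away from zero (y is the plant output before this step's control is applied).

0 -3 -9.750 0.000
1 -3 1.922 -2.438
2 -3 -9.774 -0.007
3 -3 1.047 -2.445
4 -3 -9.956 -0.227
5 -3 0.175 -2.535
6 -3 -10.134 -0.463
7 -3 -0.631 -2.626
8 -2 -7.034 -0.683
9 4 17.491 -1.895
10 4 -10.992 3.994

(exact arithmetic carried between steps; '≈' marks a value shown rounded to 6 d.p. or computed from one; I and e_prev carry over from the previous line; the table rounds u and y to 3 d.p., halves away from zero)
n=0: y=0, sp=-3, e=sp−y=-3; I=-3, D=e−e_prev=-3; u=3/2·(-3)+1/4·(-3)+3/2·(-3)=-9.75; next y=1/5·0+1/4·(-9.75)=-2.4375
n=1: y=-2.4375, sp=-3, e=sp−y=-0.5625; I=-3.5625, D=e−e_prev=2.4375; u=3/2·(-0.5625)+1/4·(-3.5625)+3/2·2.4375=1.921875; next y=1/5·(-2.4375)+1/4·1.921875≈-0.007031
n=2: y≈-0.007031, sp=-3, e=sp−y≈-2.992969; I≈-6.555469, D=e−e_prev≈-2.430469; u=3/2·(-2.992969)+1/4·(-6.555469)+3/2·(-2.430469)≈-9.774023; next y=1/5·(-0.007031)+1/4·(-9.774023)≈-2.444912
n=3: y≈-2.444912, sp=-3, e=sp−y≈-0.555088; I≈-7.110557, D=e−e_prev≈2.437881; u=3/2·(-0.555088)+1/4·(-7.110557)+3/2·2.437881≈1.046550; next y=1/5·(-2.444912)+1/4·1.046550≈-0.227345
n=4: y≈-0.227345, sp=-3, e=sp−y≈-2.772655; I≈-9.883212, D=e−e_prev≈-2.217567; u=3/2·(-2.772655)+1/4·(-9.883212)+3/2·(-2.217567)≈-9.956137; next y=1/5·(-0.227345)+1/4·(-9.956137)≈-2.534503
n=5: y≈-2.534503, sp=-3, e=sp−y≈-0.465497; I≈-10.348709, D=e−e_prev≈2.307158; u=3/2·(-0.465497)+1/4·(-10.348709)+3/2·2.307158≈0.175315; next y=1/5·(-2.534503)+1/4·0.175315≈-0.463072
n=6: y≈-0.463072, sp=-3, e=sp−y≈-2.536928; I≈-12.885637, D=e−e_prev≈-2.071431; u=3/2·(-2.536928)+1/4·(-12.885637)+3/2·(-2.071431)≈-10.133948; next y=1/5·(-0.463072)+1/4·(-10.133948)≈-2.626101
n=7: y≈-2.626101, sp=-3, e=sp−y≈-0.373899; I≈-13.259535, D=e−e_prev≈2.163030; u=3/2·(-0.373899)+1/4·(-13.259535)+3/2·2.163030≈-0.631187; next y=1/5·(-2.626101)+1/4·(-0.631187)≈-0.683017
n=8: y≈-0.683017, sp=-2, e=sp−y≈-1.316983; I≈-14.576518, D=e−e_prev≈-0.943084; u=3/2·(-1.316983)+1/4·(-14.576518)+3/2·(-0.943084)≈-7.034230; next y=1/5·(-0.683017)+1/4·(-7.034230)≈-1.895161
n=9: y≈-1.895161, sp=4, e=sp−y≈5.895161; I≈-8.681357, D=e−e_prev≈7.212144; u=3/2·5.895161+1/4·(-8.681357)+3/2·7.212144≈17.490618; next y=1/5·(-1.895161)+1/4·17.490618≈3.993622
n=10: y≈3.993622, sp=4, e=sp−y≈0.006378; I≈-8.674980, D=e−e_prev≈-5.888783; u=3/2·0.006378+1/4·(-8.674980)+3/2·(-5.888783)≈-10.992353; next y=1/5·3.993622+1/4·(-10.992353)≈-1.949364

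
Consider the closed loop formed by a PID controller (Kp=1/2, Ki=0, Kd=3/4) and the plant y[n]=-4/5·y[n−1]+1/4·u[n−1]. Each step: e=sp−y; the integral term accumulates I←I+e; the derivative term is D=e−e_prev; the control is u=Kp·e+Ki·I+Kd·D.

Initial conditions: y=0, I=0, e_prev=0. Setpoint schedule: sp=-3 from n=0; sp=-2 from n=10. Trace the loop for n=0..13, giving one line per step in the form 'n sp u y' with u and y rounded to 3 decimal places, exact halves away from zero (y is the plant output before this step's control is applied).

(exact arithmetic carried between steps; '≈' marks a value shown rounded to 6 d.p. or computed from one; I and e_prev carry over from the previous line; the table rounds u and y to 3 d.p., halves away from zero)
n=0: y=0, sp=-3, e=sp−y=-3; I=-3, D=e−e_prev=-3; u=1/2·(-3)+0·(-3)+3/4·(-3)=-3.75; next y=-4/5·0+1/4·(-3.75)=-0.9375
n=1: y=-0.9375, sp=-3, e=sp−y=-2.0625; I=-5.0625, D=e−e_prev=0.9375; u=1/2·(-2.0625)+0·(-5.0625)+3/4·0.9375=-0.328125; next y=-4/5·(-0.9375)+1/4·(-0.328125)≈0.667969
n=2: y≈0.667969, sp=-3, e=sp−y≈-3.667969; I≈-8.730469, D=e−e_prev≈-1.605469; u=1/2·(-3.667969)+0·(-8.730469)+3/4·(-1.605469)≈-3.038086; next y=-4/5·0.667969+1/4·(-3.038086)≈-1.293896
n=3: y≈-1.293896, sp=-3, e=sp−y≈-1.706104; I≈-10.436572, D=e−e_prev≈1.961865; u=1/2·(-1.706104)+0·(-10.436572)+3/4·1.961865≈0.618347; next y=-4/5·(-1.293896)+1/4·0.618347≈1.189704
n=4: y≈1.189704, sp=-3, e=sp−y≈-4.189704; I≈-14.626276, D=e−e_prev≈-2.483600; u=1/2·(-4.189704)+0·(-14.626276)+3/4·(-2.483600)≈-3.957552; next y=-4/5·1.189704+1/4·(-3.957552)≈-1.941151
n=5: y≈-1.941151, sp=-3, e=sp−y≈-1.058849; I≈-15.685125, D=e−e_prev≈3.130855; u=1/2·(-1.058849)+0·(-15.685125)+3/4·3.130855≈1.818717; next y=-4/5·(-1.941151)+1/4·1.818717≈2.007600
n=6: y≈2.007600, sp=-3, e=sp−y≈-5.007600; I≈-20.692725, D=e−e_prev≈-3.948752; u=1/2·(-5.007600)+0·(-20.692725)+3/4·(-3.948752)≈-5.465364; next y=-4/5·2.007600+1/4·(-5.465364)≈-2.972421
n=7: y≈-2.972421, sp=-3, e=sp−y≈-0.027579; I≈-20.720304, D=e−e_prev≈4.980021; u=1/2·(-0.027579)+0·(-20.720304)+3/4·4.980021≈3.721227; next y=-4/5·(-2.972421)+1/4·3.721227≈3.308244
n=8: y≈3.308244, sp=-3, e=sp−y≈-6.308244; I≈-27.028548, D=e−e_prev≈-6.280665; u=1/2·(-6.308244)+0·(-27.028548)+3/4·(-6.280665)≈-7.864620; next y=-4/5·3.308244+1/4·(-7.864620)≈-4.612750
n=9: y≈-4.612750, sp=-3, e=sp−y≈1.612750; I≈-25.415798, D=e−e_prev≈7.920994; u=1/2·1.612750+0·(-25.415798)+3/4·7.920994≈6.747120; next y=-4/5·(-4.612750)+1/4·6.747120≈5.376980
n=10: y≈5.376980, sp=-2, e=sp−y≈-7.376980; I≈-32.792778, D=e−e_prev≈-8.989730; u=1/2·(-7.376980)+0·(-32.792778)+3/4·(-8.989730)≈-10.430788; next y=-4/5·5.376980+1/4·(-10.430788)≈-6.909281
n=11: y≈-6.909281, sp=-2, e=sp−y≈4.909281; I≈-27.883497, D=e−e_prev≈12.286261; u=1/2·4.909281+0·(-27.883497)+3/4·12.286261≈11.669336; next y=-4/5·(-6.909281)+1/4·11.669336≈8.444759
n=12: y≈8.444759, sp=-2, e=sp−y≈-10.444759; I≈-38.328256, D=e−e_prev≈-15.354040; u=1/2·(-10.444759)+0·(-38.328256)+3/4·(-15.354040)≈-16.737909; next y=-4/5·8.444759+1/4·(-16.737909)≈-10.940284
n=13: y≈-10.940284, sp=-2, e=sp−y≈8.940284; I≈-29.387971, D=e−e_prev≈19.385043; u=1/2·8.940284+0·(-29.387971)+3/4·19.385043≈19.008924; next y=-4/5·(-10.940284)+1/4·19.008924≈13.504459

0 -3 -3.750 0.000
1 -3 -0.328 -0.938
2 -3 -3.038 0.668
3 -3 0.618 -1.294
4 -3 -3.958 1.190
5 -3 1.819 -1.941
6 -3 -5.465 2.008
7 -3 3.721 -2.972
8 -3 -7.865 3.308
9 -3 6.747 -4.613
10 -2 -10.431 5.377
11 -2 11.669 -6.909
12 -2 -16.738 8.445
13 -2 19.009 -10.940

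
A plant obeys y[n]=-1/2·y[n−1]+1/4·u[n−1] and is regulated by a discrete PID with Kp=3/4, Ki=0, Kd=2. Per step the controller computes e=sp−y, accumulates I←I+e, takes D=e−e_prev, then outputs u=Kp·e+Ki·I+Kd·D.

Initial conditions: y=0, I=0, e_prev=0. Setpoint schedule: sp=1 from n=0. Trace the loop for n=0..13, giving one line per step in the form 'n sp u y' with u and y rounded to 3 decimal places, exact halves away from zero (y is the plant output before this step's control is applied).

0 1 2.750 0.000
1 1 -1.141 0.688
2 1 3.854 -0.629
3 1 -4.023 1.278
4 1 7.829 -1.645
5 1 -10.183 2.780
6 1 17.132 -3.936
7 1 -24.311 6.251
8 1 38.560 -9.203
9 1 -56.821 14.242
10 1 87.880 -21.326
11 1 -131.642 32.633
12 1 201.390 -49.227
13 1 -303.847 74.961

(exact arithmetic carried between steps; '≈' marks a value shown rounded to 6 d.p. or computed from one; I and e_prev carry over from the previous line; the table rounds u and y to 3 d.p., halves away from zero)
n=0: y=0, sp=1, e=sp−y=1; I=1, D=e−e_prev=1; u=3/4·1+0·1+2·1=2.75; next y=-1/2·0+1/4·2.75=0.6875
n=1: y=0.6875, sp=1, e=sp−y=0.3125; I=1.3125, D=e−e_prev=-0.6875; u=3/4·0.3125+0·1.3125+2·(-0.6875)=-1.140625; next y=-1/2·0.6875+1/4·(-1.140625)≈-0.628906
n=2: y≈-0.628906, sp=1, e=sp−y≈1.628906; I≈2.941406, D=e−e_prev≈1.316406; u=3/4·1.628906+0·2.941406+2·1.316406≈3.854492; next y=-1/2·(-0.628906)+1/4·3.854492≈1.278076
n=3: y≈1.278076, sp=1, e=sp−y≈-0.278076; I≈2.663330, D=e−e_prev≈-1.906982; u=3/4·(-0.278076)+0·2.663330+2·(-1.906982)≈-4.022522; next y=-1/2·1.278076+1/4·(-4.022522)≈-1.644669
n=4: y≈-1.644669, sp=1, e=sp−y≈2.644669; I≈5.307999, D=e−e_prev≈2.922745; u=3/4·2.644669+0·5.307999+2·2.922745≈7.828991; next y=-1/2·(-1.644669)+1/4·7.828991≈2.779582
n=5: y≈2.779582, sp=1, e=sp−y≈-1.779582; I≈3.528417, D=e−e_prev≈-4.424251; u=3/4·(-1.779582)+0·3.528417+2·(-4.424251)≈-10.183188; next y=-1/2·2.779582+1/4·(-10.183188)≈-3.935588
n=6: y≈-3.935588, sp=1, e=sp−y≈4.935588; I≈8.464005, D=e−e_prev≈6.715170; u=3/4·4.935588+0·8.464005+2·6.715170≈17.132031; next y=-1/2·(-3.935588)+1/4·17.132031≈6.250802
n=7: y≈6.250802, sp=1, e=sp−y≈-5.250802; I≈3.213203, D=e−e_prev≈-10.186390; u=3/4·(-5.250802)+0·3.213203+2·(-10.186390)≈-24.310881; next y=-1/2·6.250802+1/4·(-24.310881)≈-9.203121
n=8: y≈-9.203121, sp=1, e=sp−y≈10.203121; I≈13.416324, D=e−e_prev≈15.453923; u=3/4·10.203121+0·13.416324+2·15.453923≈38.560186; next y=-1/2·(-9.203121)+1/4·38.560186≈14.241607
n=9: y≈14.241607, sp=1, e=sp−y≈-13.241607; I≈0.174717, D=e−e_prev≈-23.444728; u=3/4·(-13.241607)+0·0.174717+2·(-23.444728)≈-56.820661; next y=-1/2·14.241607+1/4·(-56.820661)≈-21.325969
n=10: y≈-21.325969, sp=1, e=sp−y≈22.325969; I≈22.500686, D=e−e_prev≈35.567576; u=3/4·22.325969+0·22.500686+2·35.567576≈87.879628; next y=-1/2·(-21.325969)+1/4·87.879628≈32.632891
n=11: y≈32.632891, sp=1, e=sp−y≈-31.632891; I≈-9.132206, D=e−e_prev≈-53.958860; u=3/4·(-31.632891)+0·(-9.132206)+2·(-53.958860)≈-131.642389; next y=-1/2·32.632891+1/4·(-131.642389)≈-49.227043
n=12: y≈-49.227043, sp=1, e=sp−y≈50.227043; I≈41.094837, D=e−e_prev≈81.859935; u=3/4·50.227043+0·41.094837+2·81.859935≈201.390151; next y=-1/2·(-49.227043)+1/4·201.390151≈74.961059
n=13: y≈74.961059, sp=1, e=sp−y≈-73.961059; I≈-32.866222, D=e−e_prev≈-124.188102; u=3/4·(-73.961059)+0·(-32.866222)+2·(-124.188102)≈-303.846999; next y=-1/2·74.961059+1/4·(-303.846999)≈-113.442280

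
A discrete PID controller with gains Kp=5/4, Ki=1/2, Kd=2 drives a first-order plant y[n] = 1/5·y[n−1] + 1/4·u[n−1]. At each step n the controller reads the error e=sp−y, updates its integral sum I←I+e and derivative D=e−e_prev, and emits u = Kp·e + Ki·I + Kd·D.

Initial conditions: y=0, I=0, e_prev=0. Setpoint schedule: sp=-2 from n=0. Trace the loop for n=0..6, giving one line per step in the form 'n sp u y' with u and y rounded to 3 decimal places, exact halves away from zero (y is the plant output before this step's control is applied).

0 -2 -7.500 0.000
1 -2 2.531 -1.875
2 -2 -9.279 0.258
3 -2 3.330 -2.268
4 -2 -11.515 0.379
5 -2 4.522 -2.803
6 -2 -14.088 0.570

(exact arithmetic carried between steps; '≈' marks a value shown rounded to 6 d.p. or computed from one; I and e_prev carry over from the previous line; the table rounds u and y to 3 d.p., halves away from zero)
n=0: y=0, sp=-2, e=sp−y=-2; I=-2, D=e−e_prev=-2; u=5/4·(-2)+1/2·(-2)+2·(-2)=-7.5; next y=1/5·0+1/4·(-7.5)=-1.875
n=1: y=-1.875, sp=-2, e=sp−y=-0.125; I=-2.125, D=e−e_prev=1.875; u=5/4·(-0.125)+1/2·(-2.125)+2·1.875=2.53125; next y=1/5·(-1.875)+1/4·2.53125≈0.257813
n=2: y≈0.257813, sp=-2, e=sp−y≈-2.257813; I≈-4.382813, D=e−e_prev≈-2.132813; u=5/4·(-2.257813)+1/2·(-4.382813)+2·(-2.132813)≈-9.279297; next y=1/5·0.257813+1/4·(-9.279297)≈-2.268262
n=3: y≈-2.268262, sp=-2, e=sp−y≈0.268262; I≈-4.114551, D=e−e_prev≈2.526074; u=5/4·0.268262+1/2·(-4.114551)+2·2.526074≈3.330200; next y=1/5·(-2.268262)+1/4·3.330200≈0.378898
n=4: y≈0.378898, sp=-2, e=sp−y≈-2.378898; I≈-6.493448, D=e−e_prev≈-2.647159; u=5/4·(-2.378898)+1/2·(-6.493448)+2·(-2.647159)≈-11.514665; next y=1/5·0.378898+1/4·(-11.514665)≈-2.802887
n=5: y≈-2.802887, sp=-2, e=sp−y≈0.802887; I≈-5.690562, D=e−e_prev≈3.181784; u=5/4·0.802887+1/2·(-5.690562)+2·3.181784≈4.521897; next y=1/5·(-2.802887)+1/4·4.521897≈0.569897
n=6: y≈0.569897, sp=-2, e=sp−y≈-2.569897; I≈-8.260459, D=e−e_prev≈-3.372784; u=5/4·(-2.569897)+1/2·(-8.260459)+2·(-3.372784)≈-14.088167; next y=1/5·0.569897+1/4·(-14.088167)≈-3.408062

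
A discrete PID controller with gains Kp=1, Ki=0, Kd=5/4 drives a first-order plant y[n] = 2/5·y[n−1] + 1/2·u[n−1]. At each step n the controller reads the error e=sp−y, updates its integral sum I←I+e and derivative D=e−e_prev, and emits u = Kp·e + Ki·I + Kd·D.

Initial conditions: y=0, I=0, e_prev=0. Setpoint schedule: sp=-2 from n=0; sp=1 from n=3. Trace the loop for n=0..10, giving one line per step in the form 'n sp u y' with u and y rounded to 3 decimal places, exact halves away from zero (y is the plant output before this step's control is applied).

(exact arithmetic carried between steps; '≈' marks a value shown rounded to 6 d.p. or computed from one; I and e_prev carry over from the previous line; the table rounds u and y to 3 d.p., halves away from zero)
n=0: y=0, sp=-2, e=sp−y=-2; I=-2, D=e−e_prev=-2; u=1·(-2)+0·(-2)+5/4·(-2)=-4.5; next y=2/5·0+1/2·(-4.5)=-2.25
n=1: y=-2.25, sp=-2, e=sp−y=0.25; I=-1.75, D=e−e_prev=2.25; u=1·0.25+0·(-1.75)+5/4·2.25=3.0625; next y=2/5·(-2.25)+1/2·3.0625=0.63125
n=2: y=0.63125, sp=-2, e=sp−y=-2.63125; I=-4.38125, D=e−e_prev=-2.88125; u=1·(-2.63125)+0·(-4.38125)+5/4·(-2.88125)≈-6.232813; next y=2/5·0.63125+1/2·(-6.232813)≈-2.863906
n=3: y≈-2.863906, sp=1, e=sp−y≈3.863906; I≈-0.517344, D=e−e_prev≈6.495156; u=1·3.863906+0·(-0.517344)+5/4·6.495156≈11.982852; next y=2/5·(-2.863906)+1/2·11.982852≈4.845863
n=4: y≈4.845863, sp=1, e=sp−y≈-3.845863; I≈-4.363207, D=e−e_prev≈-7.709770; u=1·(-3.845863)+0·(-4.363207)+5/4·(-7.709770)≈-13.483075; next y=2/5·4.845863+1/2·(-13.483075)≈-4.803192
n=5: y≈-4.803192, sp=1, e=sp−y≈5.803192; I≈1.439985, D=e−e_prev≈9.649056; u=1·5.803192+0·1.439985+5/4·9.649056≈17.864512; next y=2/5·(-4.803192)+1/2·17.864512≈7.010979
n=6: y≈7.010979, sp=1, e=sp−y≈-6.010979; I≈-4.570994, D=e−e_prev≈-11.814171; u=1·(-6.010979)+0·(-4.570994)+5/4·(-11.814171)≈-20.778693; next y=2/5·7.010979+1/2·(-20.778693)≈-7.584955
n=7: y≈-7.584955, sp=1, e=sp−y≈8.584955; I≈4.013961, D=e−e_prev≈14.595934; u=1·8.584955+0·4.013961+5/4·14.595934≈26.829872; next y=2/5·(-7.584955)+1/2·26.829872≈10.380954
n=8: y≈10.380954, sp=1, e=sp−y≈-9.380954; I≈-5.366993, D=e−e_prev≈-17.965909; u=1·(-9.380954)+0·(-5.366993)+5/4·(-17.965909)≈-31.838341; next y=2/5·10.380954+1/2·(-31.838341)≈-11.766789
n=9: y≈-11.766789, sp=1, e=sp−y≈12.766789; I≈7.399796, D=e−e_prev≈22.147743; u=1·12.766789+0·7.399796+5/4·22.147743≈40.451467; next y=2/5·(-11.766789)+1/2·40.451467≈15.519018
n=10: y≈15.519018, sp=1, e=sp−y≈-14.519018; I≈-7.119222, D=e−e_prev≈-27.285807; u=1·(-14.519018)+0·(-7.119222)+5/4·(-27.285807)≈-48.626276; next y=2/5·15.519018+1/2·(-48.626276)≈-18.105531

0 -2 -4.500 0.000
1 -2 3.063 -2.250
2 -2 -6.233 0.631
3 1 11.983 -2.864
4 1 -13.483 4.846
5 1 17.865 -4.803
6 1 -20.779 7.011
7 1 26.830 -7.585
8 1 -31.838 10.381
9 1 40.451 -11.767
10 1 -48.626 15.519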